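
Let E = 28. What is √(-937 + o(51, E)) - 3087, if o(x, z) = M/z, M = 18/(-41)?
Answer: -3087 + I*√308724178/574 ≈ -3087.0 + 30.611*I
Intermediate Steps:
M = -18/41 (M = 18*(-1/41) = -18/41 ≈ -0.43902)
o(x, z) = -18/(41*z)
√(-937 + o(51, E)) - 3087 = √(-937 - 18/41/28) - 3087 = √(-937 - 18/41*1/28) - 3087 = √(-937 - 9/574) - 3087 = √(-537847/574) - 3087 = I*√308724178/574 - 3087 = -3087 + I*√308724178/574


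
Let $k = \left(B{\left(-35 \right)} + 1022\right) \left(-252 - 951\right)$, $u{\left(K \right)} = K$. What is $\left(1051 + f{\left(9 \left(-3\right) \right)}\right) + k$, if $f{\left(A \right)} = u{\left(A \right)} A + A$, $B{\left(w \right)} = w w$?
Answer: $-2701388$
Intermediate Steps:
$B{\left(w \right)} = w^{2}$
$k = -2703141$ ($k = \left(\left(-35\right)^{2} + 1022\right) \left(-252 - 951\right) = \left(1225 + 1022\right) \left(-1203\right) = 2247 \left(-1203\right) = -2703141$)
$f{\left(A \right)} = A + A^{2}$ ($f{\left(A \right)} = A A + A = A^{2} + A = A + A^{2}$)
$\left(1051 + f{\left(9 \left(-3\right) \right)}\right) + k = \left(1051 + 9 \left(-3\right) \left(1 + 9 \left(-3\right)\right)\right) - 2703141 = \left(1051 - 27 \left(1 - 27\right)\right) - 2703141 = \left(1051 - -702\right) - 2703141 = \left(1051 + 702\right) - 2703141 = 1753 - 2703141 = -2701388$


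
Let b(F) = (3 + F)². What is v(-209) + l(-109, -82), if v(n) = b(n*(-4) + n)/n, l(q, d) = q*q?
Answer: 2086229/209 ≈ 9982.0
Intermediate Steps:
l(q, d) = q²
v(n) = (3 - 3*n)²/n (v(n) = (3 + (n*(-4) + n))²/n = (3 + (-4*n + n))²/n = (3 - 3*n)²/n)
v(-209) + l(-109, -82) = 9*(-1 - 209)²/(-209) + (-109)² = 9*(-1/209)*(-210)² + 11881 = 9*(-1/209)*44100 + 11881 = -396900/209 + 11881 = 2086229/209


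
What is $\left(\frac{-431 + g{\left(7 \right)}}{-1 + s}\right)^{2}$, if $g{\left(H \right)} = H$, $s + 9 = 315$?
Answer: $\frac{179776}{93025} \approx 1.9326$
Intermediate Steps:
$s = 306$ ($s = -9 + 315 = 306$)
$\left(\frac{-431 + g{\left(7 \right)}}{-1 + s}\right)^{2} = \left(\frac{-431 + 7}{-1 + 306}\right)^{2} = \left(- \frac{424}{305}\right)^{2} = \frac{179776}{93025}$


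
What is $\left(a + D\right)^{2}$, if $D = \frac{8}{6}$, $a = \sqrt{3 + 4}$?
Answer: $\frac{79}{9} + \frac{8 \sqrt{7}}{3} \approx 15.833$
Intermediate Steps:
$a = \sqrt{7} \approx 2.6458$
$D = \frac{4}{3}$ ($D = 8 \cdot \frac{1}{6} = \frac{4}{3} \approx 1.3333$)
$\left(a + D\right)^{2} = \left(\sqrt{7} + \frac{4}{3}\right)^{2} = \left(\frac{4}{3} + \sqrt{7}\right)^{2}$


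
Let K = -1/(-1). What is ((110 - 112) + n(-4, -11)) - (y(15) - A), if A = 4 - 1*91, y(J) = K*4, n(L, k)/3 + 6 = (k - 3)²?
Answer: 477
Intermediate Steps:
K = 1 (K = -1*(-1) = 1)
n(L, k) = -18 + 3*(-3 + k)² (n(L, k) = -18 + 3*(k - 3)² = -18 + 3*(-3 + k)²)
y(J) = 4 (y(J) = 1*4 = 4)
A = -87 (A = 4 - 91 = -87)
((110 - 112) + n(-4, -11)) - (y(15) - A) = ((110 - 112) + (-18 + 3*(-3 - 11)²)) - (4 - 1*(-87)) = (-2 + (-18 + 3*(-14)²)) - (4 + 87) = (-2 + (-18 + 3*196)) - 1*91 = (-2 + (-18 + 588)) - 91 = (-2 + 570) - 91 = 568 - 91 = 477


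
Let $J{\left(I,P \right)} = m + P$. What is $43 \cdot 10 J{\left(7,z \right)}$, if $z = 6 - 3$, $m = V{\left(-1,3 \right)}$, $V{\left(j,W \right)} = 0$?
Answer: $1290$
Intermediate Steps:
$m = 0$
$z = 3$ ($z = 6 - 3 = 3$)
$J{\left(I,P \right)} = P$ ($J{\left(I,P \right)} = 0 + P = P$)
$43 \cdot 10 J{\left(7,z \right)} = 43 \cdot 10 \cdot 3 = 430 \cdot 3 = 1290$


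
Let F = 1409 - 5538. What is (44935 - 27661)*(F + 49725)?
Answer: 787625304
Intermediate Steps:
F = -4129
(44935 - 27661)*(F + 49725) = (44935 - 27661)*(-4129 + 49725) = 17274*45596 = 787625304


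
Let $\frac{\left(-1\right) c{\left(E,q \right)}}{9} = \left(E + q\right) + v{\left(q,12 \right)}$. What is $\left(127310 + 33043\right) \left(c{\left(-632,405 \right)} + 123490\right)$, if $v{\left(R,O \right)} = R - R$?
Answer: $20129593149$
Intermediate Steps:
$v{\left(R,O \right)} = 0$
$c{\left(E,q \right)} = - 9 E - 9 q$ ($c{\left(E,q \right)} = - 9 \left(\left(E + q\right) + 0\right) = - 9 \left(E + q\right) = - 9 E - 9 q$)
$\left(127310 + 33043\right) \left(c{\left(-632,405 \right)} + 123490\right) = \left(127310 + 33043\right) \left(\left(\left(-9\right) \left(-632\right) - 3645\right) + 123490\right) = 160353 \left(\left(5688 - 3645\right) + 123490\right) = 160353 \left(2043 + 123490\right) = 160353 \cdot 125533 = 20129593149$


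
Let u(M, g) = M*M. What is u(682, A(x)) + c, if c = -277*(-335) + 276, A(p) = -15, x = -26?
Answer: 558195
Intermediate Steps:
u(M, g) = M²
c = 93071 (c = 92795 + 276 = 93071)
u(682, A(x)) + c = 682² + 93071 = 465124 + 93071 = 558195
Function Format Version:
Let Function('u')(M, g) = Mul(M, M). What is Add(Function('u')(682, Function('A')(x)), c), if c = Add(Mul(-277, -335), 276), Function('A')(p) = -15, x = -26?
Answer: 558195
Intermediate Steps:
Function('u')(M, g) = Pow(M, 2)
c = 93071 (c = Add(92795, 276) = 93071)
Add(Function('u')(682, Function('A')(x)), c) = Add(Pow(682, 2), 93071) = Add(465124, 93071) = 558195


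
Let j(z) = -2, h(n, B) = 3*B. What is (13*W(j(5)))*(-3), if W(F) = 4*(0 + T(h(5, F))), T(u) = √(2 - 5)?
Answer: -156*I*√3 ≈ -270.2*I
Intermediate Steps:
T(u) = I*√3 (T(u) = √(-3) = I*√3)
W(F) = 4*I*√3 (W(F) = 4*(0 + I*√3) = 4*(I*√3) = 4*I*√3)
(13*W(j(5)))*(-3) = (13*(4*I*√3))*(-3) = (52*I*√3)*(-3) = -156*I*√3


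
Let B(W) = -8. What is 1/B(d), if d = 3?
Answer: -⅛ ≈ -0.12500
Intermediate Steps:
1/B(d) = 1/(-8) = -⅛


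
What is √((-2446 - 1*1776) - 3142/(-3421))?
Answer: 24*I*√85764470/3421 ≈ 64.97*I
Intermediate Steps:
√((-2446 - 1*1776) - 3142/(-3421)) = √((-2446 - 1776) - 3142*(-1/3421)) = √(-4222 + 3142/3421) = √(-14440320/3421) = 24*I*√85764470/3421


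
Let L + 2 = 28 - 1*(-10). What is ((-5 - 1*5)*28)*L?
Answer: -10080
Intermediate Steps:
L = 36 (L = -2 + (28 - 1*(-10)) = -2 + (28 + 10) = -2 + 38 = 36)
((-5 - 1*5)*28)*L = ((-5 - 1*5)*28)*36 = ((-5 - 5)*28)*36 = -10*28*36 = -280*36 = -10080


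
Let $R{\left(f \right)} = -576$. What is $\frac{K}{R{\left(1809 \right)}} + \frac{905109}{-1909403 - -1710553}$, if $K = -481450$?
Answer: $\frac{23803747429}{28634400} \approx 831.3$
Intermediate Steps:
$\frac{K}{R{\left(1809 \right)}} + \frac{905109}{-1909403 - -1710553} = - \frac{481450}{-576} + \frac{905109}{-1909403 - -1710553} = \left(-481450\right) \left(- \frac{1}{576}\right) + \frac{905109}{-1909403 + 1710553} = \frac{240725}{288} + \frac{905109}{-198850} = \frac{240725}{288} + 905109 \left(- \frac{1}{198850}\right) = \frac{240725}{288} - \frac{905109}{198850} = \frac{23803747429}{28634400}$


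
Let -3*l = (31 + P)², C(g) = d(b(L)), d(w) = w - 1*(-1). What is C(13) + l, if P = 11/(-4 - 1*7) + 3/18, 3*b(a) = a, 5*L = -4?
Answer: -163409/540 ≈ -302.61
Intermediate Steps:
L = -⅘ (L = (⅕)*(-4) = -⅘ ≈ -0.80000)
b(a) = a/3
P = -⅚ (P = 11/(-4 - 7) + 3*(1/18) = 11/(-11) + ⅙ = 11*(-1/11) + ⅙ = -1 + ⅙ = -⅚ ≈ -0.83333)
d(w) = 1 + w (d(w) = w + 1 = 1 + w)
C(g) = 11/15 (C(g) = 1 + (⅓)*(-⅘) = 1 - 4/15 = 11/15)
l = -32761/108 (l = -(31 - ⅚)²/3 = -(181/6)²/3 = -⅓*32761/36 = -32761/108 ≈ -303.34)
C(13) + l = 11/15 - 32761/108 = -163409/540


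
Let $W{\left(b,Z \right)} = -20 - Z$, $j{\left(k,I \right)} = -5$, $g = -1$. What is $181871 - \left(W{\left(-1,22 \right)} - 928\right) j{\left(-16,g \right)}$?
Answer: $177021$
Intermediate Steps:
$181871 - \left(W{\left(-1,22 \right)} - 928\right) j{\left(-16,g \right)} = 181871 - \left(\left(-20 - 22\right) - 928\right) \left(-5\right) = 181871 - \left(-42 - 928\right) \left(-5\right) = 181871 - \left(-970\right) \left(-5\right) = 181871 - 4850 = 177021$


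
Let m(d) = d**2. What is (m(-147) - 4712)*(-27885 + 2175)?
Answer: -434421870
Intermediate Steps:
(m(-147) - 4712)*(-27885 + 2175) = ((-147)**2 - 4712)*(-27885 + 2175) = (21609 - 4712)*(-25710) = 16897*(-25710) = -434421870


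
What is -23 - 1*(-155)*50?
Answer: 7727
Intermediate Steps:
-23 - 1*(-155)*50 = -23 + 155*50 = -23 + 7750 = 7727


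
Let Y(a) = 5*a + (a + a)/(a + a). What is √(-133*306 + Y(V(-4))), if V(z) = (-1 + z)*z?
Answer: I*√40597 ≈ 201.49*I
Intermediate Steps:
V(z) = z*(-1 + z)
Y(a) = 1 + 5*a (Y(a) = 5*a + (2*a)/((2*a)) = 5*a + (2*a)*(1/(2*a)) = 5*a + 1 = 1 + 5*a)
√(-133*306 + Y(V(-4))) = √(-133*306 + (1 + 5*(-4*(-1 - 4)))) = √(-40698 + (1 + 5*(-4*(-5)))) = √(-40698 + (1 + 5*20)) = √(-40698 + (1 + 100)) = √(-40698 + 101) = √(-40597) = I*√40597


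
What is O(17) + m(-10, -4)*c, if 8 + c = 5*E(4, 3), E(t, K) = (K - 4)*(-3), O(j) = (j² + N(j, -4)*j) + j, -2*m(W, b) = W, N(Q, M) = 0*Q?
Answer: 341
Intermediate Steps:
N(Q, M) = 0
m(W, b) = -W/2
O(j) = j + j² (O(j) = (j² + 0*j) + j = (j² + 0) + j = j² + j = j + j²)
E(t, K) = 12 - 3*K (E(t, K) = (-4 + K)*(-3) = 12 - 3*K)
c = 7 (c = -8 + 5*(12 - 3*3) = -8 + 5*(12 - 9) = -8 + 5*3 = -8 + 15 = 7)
O(17) + m(-10, -4)*c = 17*(1 + 17) - ½*(-10)*7 = 17*18 + 5*7 = 306 + 35 = 341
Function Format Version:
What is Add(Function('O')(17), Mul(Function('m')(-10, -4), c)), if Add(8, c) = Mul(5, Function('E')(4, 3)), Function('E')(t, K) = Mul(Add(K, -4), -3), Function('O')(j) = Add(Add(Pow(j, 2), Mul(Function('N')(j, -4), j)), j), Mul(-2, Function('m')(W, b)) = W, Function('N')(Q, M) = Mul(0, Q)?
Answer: 341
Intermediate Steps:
Function('N')(Q, M) = 0
Function('m')(W, b) = Mul(Rational(-1, 2), W)
Function('O')(j) = Add(j, Pow(j, 2)) (Function('O')(j) = Add(Add(Pow(j, 2), Mul(0, j)), j) = Add(Add(Pow(j, 2), 0), j) = Add(Pow(j, 2), j) = Add(j, Pow(j, 2)))
Function('E')(t, K) = Add(12, Mul(-3, K)) (Function('E')(t, K) = Mul(Add(-4, K), -3) = Add(12, Mul(-3, K)))
c = 7 (c = Add(-8, Mul(5, Add(12, Mul(-3, 3)))) = Add(-8, Mul(5, Add(12, -9))) = Add(-8, Mul(5, 3)) = Add(-8, 15) = 7)
Add(Function('O')(17), Mul(Function('m')(-10, -4), c)) = Add(Mul(17, Add(1, 17)), Mul(Mul(Rational(-1, 2), -10), 7)) = Add(Mul(17, 18), Mul(5, 7)) = Add(306, 35) = 341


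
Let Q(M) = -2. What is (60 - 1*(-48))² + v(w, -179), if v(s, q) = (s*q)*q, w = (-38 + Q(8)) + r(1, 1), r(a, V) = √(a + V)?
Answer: -1269976 + 32041*√2 ≈ -1.2247e+6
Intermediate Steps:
r(a, V) = √(V + a)
w = -40 + √2 (w = (-38 - 2) + √(1 + 1) = -40 + √2 ≈ -38.586)
v(s, q) = s*q² (v(s, q) = (q*s)*q = s*q²)
(60 - 1*(-48))² + v(w, -179) = (60 - 1*(-48))² + (-40 + √2)*(-179)² = (60 + 48)² + (-40 + √2)*32041 = 108² + (-1281640 + 32041*√2) = 11664 + (-1281640 + 32041*√2) = -1269976 + 32041*√2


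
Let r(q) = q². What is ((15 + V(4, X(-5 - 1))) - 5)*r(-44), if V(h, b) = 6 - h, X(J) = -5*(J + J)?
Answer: 23232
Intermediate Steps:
X(J) = -10*J
((15 + V(4, X(-5 - 1))) - 5)*r(-44) = ((15 + (6 - 1*4)) - 5)*(-44)² = ((15 + (6 - 4)) - 5)*1936 = ((15 + 2) - 5)*1936 = (17 - 5)*1936 = 12*1936 = 23232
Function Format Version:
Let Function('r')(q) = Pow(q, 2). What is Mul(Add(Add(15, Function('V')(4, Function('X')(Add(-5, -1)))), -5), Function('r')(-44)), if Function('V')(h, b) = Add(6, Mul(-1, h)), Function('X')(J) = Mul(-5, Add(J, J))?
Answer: 23232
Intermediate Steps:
Function('X')(J) = Mul(-10, J) (Function('X')(J) = Mul(-5, Mul(2, J)) = Mul(-10, J))
Mul(Add(Add(15, Function('V')(4, Function('X')(Add(-5, -1)))), -5), Function('r')(-44)) = Mul(Add(Add(15, Add(6, Mul(-1, 4))), -5), Pow(-44, 2)) = Mul(Add(Add(15, Add(6, -4)), -5), 1936) = Mul(Add(Add(15, 2), -5), 1936) = Mul(Add(17, -5), 1936) = Mul(12, 1936) = 23232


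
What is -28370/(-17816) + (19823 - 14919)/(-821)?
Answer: -32038947/7313468 ≈ -4.3808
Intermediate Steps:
-28370/(-17816) + (19823 - 14919)/(-821) = -28370*(-1/17816) + 4904*(-1/821) = 14185/8908 - 4904/821 = -32038947/7313468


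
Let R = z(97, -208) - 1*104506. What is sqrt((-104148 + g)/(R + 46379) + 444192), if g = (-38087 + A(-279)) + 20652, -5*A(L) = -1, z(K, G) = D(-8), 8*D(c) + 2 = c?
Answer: 2*sqrt(150088450587717210)/1162565 ≈ 666.48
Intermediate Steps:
D(c) = -1/4 + c/8
z(K, G) = -5/4 (z(K, G) = -1/4 + (1/8)*(-8) = -1/4 - 1 = -5/4)
A(L) = 1/5 (A(L) = -1/5*(-1) = 1/5)
R = -418029/4 (R = -5/4 - 1*104506 = -5/4 - 104506 = -418029/4 ≈ -1.0451e+5)
g = -87174/5 (g = (-38087 + 1/5) + 20652 = -190434/5 + 20652 = -87174/5 ≈ -17435.)
sqrt((-104148 + g)/(R + 46379) + 444192) = sqrt((-104148 - 87174/5)/(-418029/4 + 46379) + 444192) = sqrt(-607914/(5*(-232513/4)) + 444192) = sqrt(-607914/5*(-4/232513) + 444192) = sqrt(2431656/1162565 + 444192) = sqrt(516404504136/1162565) = 2*sqrt(150088450587717210)/1162565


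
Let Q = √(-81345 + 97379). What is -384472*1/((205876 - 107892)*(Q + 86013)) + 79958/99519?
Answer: 7244854872701840767/9017754975845316120 + 48059*√16034/90613400213480 ≈ 0.80340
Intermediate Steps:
Q = √16034 ≈ 126.63
-384472*1/((205876 - 107892)*(Q + 86013)) + 79958/99519 = -384472*1/((205876 - 107892)*(√16034 + 86013)) + 79958/99519 = -384472*1/(97984*(86013 + √16034)) + 79958*(1/99519) = -384472/(8427897792 + 97984*√16034) + 79958/99519 = 79958/99519 - 384472/(8427897792 + 97984*√16034)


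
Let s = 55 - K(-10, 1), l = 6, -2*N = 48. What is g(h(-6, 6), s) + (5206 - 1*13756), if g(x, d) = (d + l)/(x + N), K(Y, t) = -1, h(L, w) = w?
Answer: -76981/9 ≈ -8553.4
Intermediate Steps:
N = -24 (N = -½*48 = -24)
s = 56 (s = 55 - 1*(-1) = 55 + 1 = 56)
g(x, d) = (6 + d)/(-24 + x) (g(x, d) = (d + 6)/(x - 24) = (6 + d)/(-24 + x))
g(h(-6, 6), s) + (5206 - 1*13756) = (6 + 56)/(-24 + 6) + (5206 - 1*13756) = 62/(-18) + (5206 - 13756) = -1/18*62 - 8550 = -31/9 - 8550 = -76981/9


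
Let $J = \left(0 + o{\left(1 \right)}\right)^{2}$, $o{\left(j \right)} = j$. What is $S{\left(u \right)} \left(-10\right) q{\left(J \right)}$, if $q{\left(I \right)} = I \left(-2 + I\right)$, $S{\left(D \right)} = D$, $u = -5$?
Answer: $-50$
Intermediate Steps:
$J = 1$ ($J = \left(0 + 1\right)^{2} = 1^{2} = 1$)
$S{\left(u \right)} \left(-10\right) q{\left(J \right)} = \left(-5\right) \left(-10\right) 1 \left(-2 + 1\right) = 50 \cdot 1 \left(-1\right) = 50 \left(-1\right) = -50$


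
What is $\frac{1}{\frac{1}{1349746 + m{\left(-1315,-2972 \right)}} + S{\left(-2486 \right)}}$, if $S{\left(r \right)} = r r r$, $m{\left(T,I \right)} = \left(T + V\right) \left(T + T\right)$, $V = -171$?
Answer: $- \frac{5257926}{80782602898471055} \approx -6.5087 \cdot 10^{-11}$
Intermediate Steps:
$m{\left(T,I \right)} = 2 T \left(-171 + T\right)$ ($m{\left(T,I \right)} = \left(T - 171\right) \left(T + T\right) = \left(-171 + T\right) 2 T = 2 T \left(-171 + T\right)$)
$S{\left(r \right)} = r^{3}$ ($S{\left(r \right)} = r^{2} r = r^{3}$)
$\frac{1}{\frac{1}{1349746 + m{\left(-1315,-2972 \right)}} + S{\left(-2486 \right)}} = \frac{1}{\frac{1}{1349746 + 2 \left(-1315\right) \left(-171 - 1315\right)} + \left(-2486\right)^{3}} = \frac{1}{\frac{1}{1349746 + 2 \left(-1315\right) \left(-1486\right)} - 15363967256} = \frac{1}{\frac{1}{1349746 + 3908180} - 15363967256} = \frac{1}{\frac{1}{5257926} - 15363967256} = \frac{1}{- \frac{80782602898471055}{5257926}} = - \frac{5257926}{80782602898471055}$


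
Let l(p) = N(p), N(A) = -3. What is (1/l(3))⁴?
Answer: 1/81 ≈ 0.012346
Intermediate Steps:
l(p) = -3
(1/l(3))⁴ = (1/(-3))⁴ = (-⅓)⁴ = 1/81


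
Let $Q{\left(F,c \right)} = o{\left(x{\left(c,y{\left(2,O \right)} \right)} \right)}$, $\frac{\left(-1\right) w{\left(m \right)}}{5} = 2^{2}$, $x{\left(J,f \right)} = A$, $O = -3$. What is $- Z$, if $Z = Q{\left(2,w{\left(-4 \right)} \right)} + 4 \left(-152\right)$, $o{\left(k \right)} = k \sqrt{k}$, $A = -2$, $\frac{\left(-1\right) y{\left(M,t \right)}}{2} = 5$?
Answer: $608 + 2 i \sqrt{2} \approx 608.0 + 2.8284 i$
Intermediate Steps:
$y{\left(M,t \right)} = -10$ ($y{\left(M,t \right)} = \left(-2\right) 5 = -10$)
$x{\left(J,f \right)} = -2$
$o{\left(k \right)} = k^{\frac{3}{2}}$
$w{\left(m \right)} = -20$ ($w{\left(m \right)} = - 5 \cdot 2^{2} = \left(-5\right) 4 = -20$)
$Q{\left(F,c \right)} = - 2 i \sqrt{2}$ ($Q{\left(F,c \right)} = \left(-2\right)^{\frac{3}{2}} = - 2 i \sqrt{2}$)
$Z = -608 - 2 i \sqrt{2}$ ($Z = - 2 i \sqrt{2} + 4 \left(-152\right) = - 2 i \sqrt{2} - 608 = -608 - 2 i \sqrt{2} \approx -608.0 - 2.8284 i$)
$- Z = - (-608 - 2 i \sqrt{2}) = 608 + 2 i \sqrt{2}$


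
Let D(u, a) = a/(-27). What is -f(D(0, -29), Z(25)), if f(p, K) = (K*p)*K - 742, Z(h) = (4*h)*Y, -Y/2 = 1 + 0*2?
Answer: -1139966/27 ≈ -42221.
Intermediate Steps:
Y = -2 (Y = -2*(1 + 0*2) = -2*(1 + 0) = -2*1 = -2)
D(u, a) = -a/27 (D(u, a) = a*(-1/27) = -a/27)
Z(h) = -8*h (Z(h) = (4*h)*(-2) = -8*h)
f(p, K) = -742 + p*K² (f(p, K) = p*K² - 742 = -742 + p*K²)
-f(D(0, -29), Z(25)) = -(-742 + (-1/27*(-29))*(-8*25)²) = -(-742 + (29/27)*(-200)²) = -(-742 + (29/27)*40000) = -(-742 + 1160000/27) = -1*1139966/27 = -1139966/27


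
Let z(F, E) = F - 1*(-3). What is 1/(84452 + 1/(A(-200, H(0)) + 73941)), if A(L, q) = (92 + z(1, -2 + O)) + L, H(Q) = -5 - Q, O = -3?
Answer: 73837/6235682325 ≈ 1.1841e-5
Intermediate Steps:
z(F, E) = 3 + F (z(F, E) = F + 3 = 3 + F)
A(L, q) = 96 + L (A(L, q) = (92 + (3 + 1)) + L = (92 + 4) + L = 96 + L)
1/(84452 + 1/(A(-200, H(0)) + 73941)) = 1/(84452 + 1/((96 - 200) + 73941)) = 1/(84452 + 1/(-104 + 73941)) = 1/(84452 + 1/73837) = 1/(6235682325/73837) = 73837/6235682325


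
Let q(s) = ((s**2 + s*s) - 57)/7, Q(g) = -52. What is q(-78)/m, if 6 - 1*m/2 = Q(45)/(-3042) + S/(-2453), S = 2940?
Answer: 3475869111/28855120 ≈ 120.46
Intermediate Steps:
m = 4122160/287001 (m = 12 - 2*(-52/(-3042) + 2940/(-2453)) = 12 - 2*(-52*(-1/3042) + 2940*(-1/2453)) = 12 - 2*(2/117 - 2940/2453) = 12 - 2*(-339074/287001) = 12 + 678148/287001 = 4122160/287001 ≈ 14.363)
q(s) = -57/7 + 2*s**2/7 (q(s) = ((s**2 + s**2) - 57)*(1/7) = (2*s**2 - 57)*(1/7) = (-57 + 2*s**2)*(1/7) = -57/7 + 2*s**2/7)
q(-78)/m = (-57/7 + (2/7)*(-78)**2)/(4122160/287001) = (-57/7 + (2/7)*6084)*(287001/4122160) = (-57/7 + 12168/7)*(287001/4122160) = (12111/7)*(287001/4122160) = 3475869111/28855120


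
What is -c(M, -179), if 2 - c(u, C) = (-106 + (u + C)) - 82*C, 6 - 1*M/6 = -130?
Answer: 15207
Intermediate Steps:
M = 816 (M = 36 - 6*(-130) = 36 + 780 = 816)
c(u, C) = 108 - u + 81*C (c(u, C) = 2 - ((-106 + (u + C)) - 82*C) = 2 - ((-106 + (C + u)) - 82*C) = 2 - ((-106 + C + u) - 82*C) = 2 - (-106 + u - 81*C) = 2 + (106 - u + 81*C) = 108 - u + 81*C)
-c(M, -179) = -(108 - 1*816 + 81*(-179)) = -(108 - 816 - 14499) = -1*(-15207) = 15207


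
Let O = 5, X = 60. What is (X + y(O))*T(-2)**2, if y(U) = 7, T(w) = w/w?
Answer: 67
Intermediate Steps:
T(w) = 1
(X + y(O))*T(-2)**2 = (60 + 7)*1**2 = 67*1 = 67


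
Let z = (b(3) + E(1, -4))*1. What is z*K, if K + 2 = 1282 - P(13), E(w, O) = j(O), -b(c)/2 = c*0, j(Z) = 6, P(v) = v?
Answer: 7602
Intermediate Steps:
b(c) = 0 (b(c) = -2*c*0 = -2*0 = 0)
E(w, O) = 6
K = 1267 (K = -2 + (1282 - 1*13) = -2 + (1282 - 13) = -2 + 1269 = 1267)
z = 6 (z = (0 + 6)*1 = 6*1 = 6)
z*K = 6*1267 = 7602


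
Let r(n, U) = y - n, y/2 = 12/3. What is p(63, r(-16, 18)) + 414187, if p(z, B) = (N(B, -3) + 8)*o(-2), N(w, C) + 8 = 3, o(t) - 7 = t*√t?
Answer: 414208 - 6*I*√2 ≈ 4.1421e+5 - 8.4853*I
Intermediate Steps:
o(t) = 7 + t^(3/2) (o(t) = 7 + t*√t = 7 + t^(3/2))
y = 8 (y = 2*(12/3) = 2*(12*(⅓)) = 2*4 = 8)
N(w, C) = -5 (N(w, C) = -8 + 3 = -5)
r(n, U) = 8 - n
p(z, B) = 21 - 6*I*√2 (p(z, B) = (-5 + 8)*(7 + (-2)^(3/2)) = 3*(7 - 2*I*√2) = 21 - 6*I*√2)
p(63, r(-16, 18)) + 414187 = (21 - 6*I*√2) + 414187 = 414208 - 6*I*√2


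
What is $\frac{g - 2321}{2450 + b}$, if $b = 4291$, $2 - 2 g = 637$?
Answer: $- \frac{1759}{4494} \approx -0.39141$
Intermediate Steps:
$g = - \frac{635}{2}$ ($g = 1 - \frac{637}{2} = - \frac{635}{2} \approx -317.5$)
$\frac{g - 2321}{2450 + b} = \frac{- \frac{635}{2} - 2321}{2450 + 4291} = - \frac{5277}{2 \cdot 6741} = \left(- \frac{5277}{2}\right) \frac{1}{6741} = - \frac{1759}{4494}$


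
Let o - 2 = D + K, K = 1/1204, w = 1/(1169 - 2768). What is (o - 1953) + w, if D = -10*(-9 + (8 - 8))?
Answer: -3582789361/1925196 ≈ -1861.0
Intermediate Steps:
w = -1/1599 (w = 1/(-1599) = -1/1599 ≈ -0.00062539)
K = 1/1204 ≈ 0.00083056
D = 90 (D = -10*(-9 + 0) = -10*(-9) = 90)
o = 110769/1204 (o = 2 + (90 + 1/1204) = 2 + 108361/1204 = 110769/1204 ≈ 92.001)
(o - 1953) + w = (110769/1204 - 1953) - 1/1599 = -2240643/1204 - 1/1599 = -3582789361/1925196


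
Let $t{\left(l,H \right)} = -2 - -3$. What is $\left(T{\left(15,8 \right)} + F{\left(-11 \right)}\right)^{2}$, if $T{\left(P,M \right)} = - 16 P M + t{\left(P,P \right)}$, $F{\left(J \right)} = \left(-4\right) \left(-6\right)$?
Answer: $3591025$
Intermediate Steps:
$t{\left(l,H \right)} = 1$ ($t{\left(l,H \right)} = -2 + 3 = 1$)
$F{\left(J \right)} = 24$
$T{\left(P,M \right)} = 1 - 16 M P$ ($T{\left(P,M \right)} = - 16 P M + 1 = - 16 M P + 1 = 1 - 16 M P$)
$\left(T{\left(15,8 \right)} + F{\left(-11 \right)}\right)^{2} = \left(\left(1 - 128 \cdot 15\right) + 24\right)^{2} = \left(\left(1 - 1920\right) + 24\right)^{2} = \left(-1919 + 24\right)^{2} = \left(-1895\right)^{2} = 3591025$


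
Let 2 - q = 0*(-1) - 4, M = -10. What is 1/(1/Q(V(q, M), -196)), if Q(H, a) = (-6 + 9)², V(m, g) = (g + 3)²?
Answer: 9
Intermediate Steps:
q = 6 (q = 2 - (0*(-1) - 4) = 2 - (0 - 4) = 2 - 1*(-4) = 2 + 4 = 6)
V(m, g) = (3 + g)²
Q(H, a) = 9 (Q(H, a) = 3² = 9)
1/(1/Q(V(q, M), -196)) = 1/(1/9) = 1/(⅑) = 9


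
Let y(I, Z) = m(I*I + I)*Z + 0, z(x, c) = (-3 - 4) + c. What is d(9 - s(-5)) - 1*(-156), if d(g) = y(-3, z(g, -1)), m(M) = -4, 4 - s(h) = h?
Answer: 188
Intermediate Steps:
s(h) = 4 - h
z(x, c) = -7 + c
y(I, Z) = -4*Z (y(I, Z) = -4*Z + 0 = -4*Z)
d(g) = 32 (d(g) = -4*(-7 - 1) = -4*(-8) = 32)
d(9 - s(-5)) - 1*(-156) = 32 - 1*(-156) = 32 + 156 = 188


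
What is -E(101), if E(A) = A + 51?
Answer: -152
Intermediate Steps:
E(A) = 51 + A
-E(101) = -(51 + 101) = -1*152 = -152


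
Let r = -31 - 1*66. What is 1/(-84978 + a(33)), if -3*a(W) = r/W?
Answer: -99/8412725 ≈ -1.1768e-5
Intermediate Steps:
r = -97 (r = -31 - 66 = -97)
a(W) = 97/(3*W) (a(W) = -(-97)/(3*W) = 97/(3*W))
1/(-84978 + a(33)) = 1/(-84978 + (97/3)/33) = 1/(-84978 + (97/3)*(1/33)) = 1/(-84978 + 97/99) = 1/(-8412725/99) = -99/8412725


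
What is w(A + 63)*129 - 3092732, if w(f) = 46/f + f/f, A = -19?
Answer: -68034299/22 ≈ -3.0925e+6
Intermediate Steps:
w(f) = 1 + 46/f (w(f) = 46/f + 1 = 1 + 46/f)
w(A + 63)*129 - 3092732 = ((46 + (-19 + 63))/(-19 + 63))*129 - 3092732 = ((46 + 44)/44)*129 - 3092732 = ((1/44)*90)*129 - 3092732 = (45/22)*129 - 3092732 = 5805/22 - 3092732 = -68034299/22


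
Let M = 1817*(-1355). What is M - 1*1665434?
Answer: -4127469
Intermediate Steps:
M = -2462035
M - 1*1665434 = -2462035 - 1*1665434 = -2462035 - 1665434 = -4127469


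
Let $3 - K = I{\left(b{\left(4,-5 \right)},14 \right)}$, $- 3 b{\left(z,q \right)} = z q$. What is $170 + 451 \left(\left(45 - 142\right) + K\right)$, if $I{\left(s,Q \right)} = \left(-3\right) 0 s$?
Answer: $-42224$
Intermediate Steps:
$b{\left(z,q \right)} = - \frac{q z}{3}$ ($b{\left(z,q \right)} = - \frac{z q}{3} = - \frac{q z}{3}$)
$I{\left(s,Q \right)} = 0$ ($I{\left(s,Q \right)} = 0 s = 0$)
$K = 3$ ($K = 3 - 0 = 3 + 0 = 3$)
$170 + 451 \left(\left(45 - 142\right) + K\right) = 170 + 451 \left(\left(45 - 142\right) + 3\right) = 170 + 451 \left(-97 + 3\right) = 170 + 451 \left(-94\right) = 170 - 42394 = -42224$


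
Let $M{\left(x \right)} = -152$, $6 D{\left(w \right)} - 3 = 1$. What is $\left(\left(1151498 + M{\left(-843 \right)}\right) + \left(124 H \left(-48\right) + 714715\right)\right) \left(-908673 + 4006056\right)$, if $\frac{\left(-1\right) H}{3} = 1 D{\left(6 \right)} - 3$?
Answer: $5650856253051$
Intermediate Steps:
$D{\left(w \right)} = \frac{2}{3}$ ($D{\left(w \right)} = \frac{1}{2} + \frac{1}{6} \cdot 1 = \frac{1}{2} + \frac{1}{6} = \frac{2}{3}$)
$H = 7$ ($H = - 3 \left(1 \cdot \frac{2}{3} - 3\right) = - 3 \left(\frac{2}{3} - 3\right) = \left(-3\right) \left(- \frac{7}{3}\right) = 7$)
$\left(\left(1151498 + M{\left(-843 \right)}\right) + \left(124 H \left(-48\right) + 714715\right)\right) \left(-908673 + 4006056\right) = \left(\left(1151498 - 152\right) + \left(124 \cdot 7 \left(-48\right) + 714715\right)\right) \left(-908673 + 4006056\right) = \left(1151346 + \left(868 \left(-48\right) + 714715\right)\right) 3097383 = \left(1151346 + \left(-41664 + 714715\right)\right) 3097383 = \left(1151346 + 673051\right) 3097383 = 1824397 \cdot 3097383 = 5650856253051$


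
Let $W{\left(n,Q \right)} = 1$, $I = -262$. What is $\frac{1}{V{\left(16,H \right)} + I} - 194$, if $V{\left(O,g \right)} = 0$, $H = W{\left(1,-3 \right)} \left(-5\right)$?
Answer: $- \frac{50829}{262} \approx -194.0$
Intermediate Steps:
$H = -5$ ($H = 1 \left(-5\right) = -5$)
$\frac{1}{V{\left(16,H \right)} + I} - 194 = \frac{1}{0 - 262} - 194 = \frac{1}{-262} - 194 = - \frac{1}{262} - 194 = - \frac{50829}{262}$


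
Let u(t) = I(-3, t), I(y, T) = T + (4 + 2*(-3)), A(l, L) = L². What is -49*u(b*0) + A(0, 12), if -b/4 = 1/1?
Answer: 242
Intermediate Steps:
b = -4 (b = -4/1 = -4*1 = -4)
I(y, T) = -2 + T (I(y, T) = T + (4 - 6) = T - 2 = -2 + T)
u(t) = -2 + t
-49*u(b*0) + A(0, 12) = -49*(-2 - 4*0) + 12² = -49*(-2 + 0) + 144 = -49*(-2) + 144 = 98 + 144 = 242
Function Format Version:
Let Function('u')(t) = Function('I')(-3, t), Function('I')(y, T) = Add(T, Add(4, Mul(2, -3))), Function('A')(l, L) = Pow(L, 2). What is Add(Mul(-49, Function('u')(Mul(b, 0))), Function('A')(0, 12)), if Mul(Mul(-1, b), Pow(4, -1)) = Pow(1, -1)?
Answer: 242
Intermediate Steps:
b = -4 (b = Mul(-4, Pow(1, -1)) = Mul(-4, 1) = -4)
Function('I')(y, T) = Add(-2, T) (Function('I')(y, T) = Add(T, Add(4, -6)) = Add(T, -2) = Add(-2, T))
Function('u')(t) = Add(-2, t)
Add(Mul(-49, Function('u')(Mul(b, 0))), Function('A')(0, 12)) = Add(Mul(-49, Add(-2, Mul(-4, 0))), Pow(12, 2)) = Add(Mul(-49, Add(-2, 0)), 144) = Add(Mul(-49, -2), 144) = Add(98, 144) = 242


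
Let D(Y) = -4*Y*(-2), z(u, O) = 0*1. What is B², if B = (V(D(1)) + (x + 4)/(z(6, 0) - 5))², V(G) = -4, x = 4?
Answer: 614656/625 ≈ 983.45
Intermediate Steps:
z(u, O) = 0
D(Y) = 8*Y
B = 784/25 (B = (-4 + (4 + 4)/(0 - 5))² = (-4 + 8/(-5))² = (-4 + 8*(-⅕))² = (-4 - 8/5)² = (-28/5)² = 784/25 ≈ 31.360)
B² = (784/25)² = 614656/625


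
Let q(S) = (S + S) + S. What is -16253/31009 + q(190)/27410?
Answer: -42781960/84995669 ≈ -0.50334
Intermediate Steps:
q(S) = 3*S (q(S) = 2*S + S = 3*S)
-16253/31009 + q(190)/27410 = -16253/31009 + (3*190)/27410 = -16253*1/31009 + 570*(1/27410) = -16253/31009 + 57/2741 = -42781960/84995669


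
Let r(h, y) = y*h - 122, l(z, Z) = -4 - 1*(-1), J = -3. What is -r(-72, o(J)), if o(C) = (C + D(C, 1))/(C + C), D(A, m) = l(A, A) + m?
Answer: 182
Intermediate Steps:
l(z, Z) = -3 (l(z, Z) = -4 + 1 = -3)
D(A, m) = -3 + m
o(C) = (-2 + C)/(2*C) (o(C) = (C + (-3 + 1))/(C + C) = (C - 2)/((2*C)) = (-2 + C)*(1/(2*C)) = (-2 + C)/(2*C))
r(h, y) = -122 + h*y (r(h, y) = h*y - 122 = -122 + h*y)
-r(-72, o(J)) = -(-122 - 36*(-2 - 3)/(-3)) = -(-122 - 36*(-1)*(-5)/3) = -(-122 - 72*⅚) = -(-122 - 60) = -1*(-182) = 182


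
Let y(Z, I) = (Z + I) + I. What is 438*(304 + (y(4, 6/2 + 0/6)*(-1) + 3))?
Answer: 130086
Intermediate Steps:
y(Z, I) = Z + 2*I (y(Z, I) = (I + Z) + I = Z + 2*I)
438*(304 + (y(4, 6/2 + 0/6)*(-1) + 3)) = 438*(304 + ((4 + 2*(6/2 + 0/6))*(-1) + 3)) = 438*(304 + ((4 + 2*(6*(1/2) + 0*(1/6)))*(-1) + 3)) = 438*(304 + ((4 + 2*(3 + 0))*(-1) + 3)) = 438*(304 + ((4 + 2*3)*(-1) + 3)) = 438*(304 + ((4 + 6)*(-1) + 3)) = 438*(304 + (10*(-1) + 3)) = 438*(304 + (-10 + 3)) = 438*(304 - 7) = 438*297 = 130086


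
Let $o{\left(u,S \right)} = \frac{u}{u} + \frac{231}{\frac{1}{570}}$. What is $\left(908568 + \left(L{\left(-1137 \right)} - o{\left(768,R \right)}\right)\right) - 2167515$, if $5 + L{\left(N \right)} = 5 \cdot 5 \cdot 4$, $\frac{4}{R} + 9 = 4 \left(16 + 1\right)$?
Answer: $-1390523$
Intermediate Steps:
$R = \frac{4}{59}$ ($R = \frac{4}{-9 + 4 \left(16 + 1\right)} = \frac{4}{-9 + 4 \cdot 17} = \frac{4}{-9 + 68} = \frac{4}{59} \approx 0.067797$)
$o{\left(u,S \right)} = 131671$ ($o{\left(u,S \right)} = 1 + 231 \frac{1}{\frac{1}{570}} = 1 + 231 \cdot 570 = 1 + 131670 = 131671$)
$L{\left(N \right)} = 95$ ($L{\left(N \right)} = -5 + 5 \cdot 5 \cdot 4 = -5 + 25 \cdot 4 = -5 + 100 = 95$)
$\left(908568 + \left(L{\left(-1137 \right)} - o{\left(768,R \right)}\right)\right) - 2167515 = \left(908568 + \left(95 - 131671\right)\right) - 2167515 = \left(908568 - 131576\right) - 2167515 = 776992 - 2167515 = -1390523$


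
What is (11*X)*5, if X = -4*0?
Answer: 0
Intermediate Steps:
X = 0
(11*X)*5 = (11*0)*5 = 0*5 = 0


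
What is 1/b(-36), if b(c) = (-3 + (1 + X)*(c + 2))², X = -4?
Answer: 1/9801 ≈ 0.00010203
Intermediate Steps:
b(c) = (-9 - 3*c)² (b(c) = (-3 + (1 - 4)*(c + 2))² = (-3 - 3*(2 + c))² = (-3 + (-6 - 3*c))² = (-9 - 3*c)²)
1/b(-36) = 1/(9*(3 - 36)²) = 1/(9*(-33)²) = 1/(9*1089) = 1/9801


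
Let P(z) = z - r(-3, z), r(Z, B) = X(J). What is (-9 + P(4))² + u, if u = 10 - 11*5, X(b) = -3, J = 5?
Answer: -41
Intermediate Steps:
r(Z, B) = -3
P(z) = 3 + z (P(z) = z - 1*(-3) = z + 3 = 3 + z)
u = -45 (u = 10 - 55 = -45)
(-9 + P(4))² + u = (-9 + (3 + 4))² - 45 = (-9 + 7)² - 45 = (-2)² - 45 = 4 - 45 = -41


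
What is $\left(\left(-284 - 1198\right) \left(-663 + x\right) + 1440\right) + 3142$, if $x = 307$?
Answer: $532174$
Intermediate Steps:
$\left(\left(-284 - 1198\right) \left(-663 + x\right) + 1440\right) + 3142 = \left(\left(-284 - 1198\right) \left(-663 + 307\right) + 1440\right) + 3142 = \left(\left(-1482\right) \left(-356\right) + 1440\right) + 3142 = \left(527592 + 1440\right) + 3142 = 529032 + 3142 = 532174$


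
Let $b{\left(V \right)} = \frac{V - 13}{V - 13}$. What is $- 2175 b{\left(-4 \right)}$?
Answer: $-2175$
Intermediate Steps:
$b{\left(V \right)} = 1$ ($b{\left(V \right)} = \frac{-13 + V}{-13 + V} = 1$)
$- 2175 b{\left(-4 \right)} = \left(-2175\right) 1 = -2175$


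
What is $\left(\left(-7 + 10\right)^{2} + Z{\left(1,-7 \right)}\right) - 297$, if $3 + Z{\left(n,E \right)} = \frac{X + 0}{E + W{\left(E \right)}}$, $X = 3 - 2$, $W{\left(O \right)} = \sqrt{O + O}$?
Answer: $- \frac{2620}{9} - \frac{i \sqrt{14}}{63} \approx -291.11 - 0.059391 i$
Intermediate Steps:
$W{\left(O \right)} = \sqrt{2} \sqrt{O}$ ($W{\left(O \right)} = \sqrt{2 O} = \sqrt{2} \sqrt{O}$)
$X = 1$ ($X = 3 - 2 = 1$)
$Z{\left(n,E \right)} = -3 + \frac{1}{E + \sqrt{2} \sqrt{E}}$ ($Z{\left(n,E \right)} = -3 + \frac{1 + 0}{E + \sqrt{2} \sqrt{E}} = -3 + 1 \frac{1}{E + \sqrt{2} \sqrt{E}} = -3 + \frac{1}{E + \sqrt{2} \sqrt{E}}$)
$\left(\left(-7 + 10\right)^{2} + Z{\left(1,-7 \right)}\right) - 297 = \left(\left(-7 + 10\right)^{2} + \frac{1 - -21 - 3 \sqrt{2} \sqrt{-7}}{-7 + \sqrt{2} \sqrt{-7}}\right) - 297 = \left(3^{2} + \frac{1 + 21 - 3 \sqrt{2} i \sqrt{7}}{-7 + \sqrt{2} i \sqrt{7}}\right) - 297 = \left(9 + \frac{1 + 21 - 3 i \sqrt{14}}{-7 + i \sqrt{14}}\right) - 297 = \left(9 + \frac{22 - 3 i \sqrt{14}}{-7 + i \sqrt{14}}\right) - 297 = -288 + \frac{22 - 3 i \sqrt{14}}{-7 + i \sqrt{14}}$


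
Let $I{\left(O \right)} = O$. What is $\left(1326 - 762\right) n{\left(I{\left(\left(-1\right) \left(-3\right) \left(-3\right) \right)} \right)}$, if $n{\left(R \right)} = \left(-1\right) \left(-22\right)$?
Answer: $12408$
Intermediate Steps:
$n{\left(R \right)} = 22$
$\left(1326 - 762\right) n{\left(I{\left(\left(-1\right) \left(-3\right) \left(-3\right) \right)} \right)} = \left(1326 - 762\right) 22 = 564 \cdot 22 = 12408$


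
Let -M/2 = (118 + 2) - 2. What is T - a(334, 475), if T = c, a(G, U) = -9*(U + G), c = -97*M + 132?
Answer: 30305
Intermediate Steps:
M = -236 (M = -2*((118 + 2) - 2) = -2*(120 - 2) = -2*118 = -236)
c = 23024 (c = -97*(-236) + 132 = 22892 + 132 = 23024)
a(G, U) = -9*G - 9*U (a(G, U) = -9*(G + U) = -9*G - 9*U)
T = 23024
T - a(334, 475) = 23024 - (-9*334 - 9*475) = 23024 - (-3006 - 4275) = 23024 - 1*(-7281) = 23024 + 7281 = 30305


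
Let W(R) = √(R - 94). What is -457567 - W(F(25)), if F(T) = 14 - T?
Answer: -457567 - I*√105 ≈ -4.5757e+5 - 10.247*I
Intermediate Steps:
W(R) = √(-94 + R)
-457567 - W(F(25)) = -457567 - √(-94 + (14 - 1*25)) = -457567 - √(-94 + (14 - 25)) = -457567 - √(-94 - 11) = -457567 - √(-105) = -457567 - I*√105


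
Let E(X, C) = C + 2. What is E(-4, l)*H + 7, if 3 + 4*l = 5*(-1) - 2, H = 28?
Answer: -7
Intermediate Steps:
l = -5/2 (l = -¾ + (5*(-1) - 2)/4 = -¾ + (-5 - 2)/4 = -¾ + (¼)*(-7) = -¾ - 7/4 = -5/2 ≈ -2.5000)
E(X, C) = 2 + C
E(-4, l)*H + 7 = (2 - 5/2)*28 + 7 = -½*28 + 7 = -14 + 7 = -7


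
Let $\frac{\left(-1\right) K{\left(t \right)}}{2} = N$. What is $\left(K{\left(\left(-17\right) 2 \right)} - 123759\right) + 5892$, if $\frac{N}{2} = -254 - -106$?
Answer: $-117275$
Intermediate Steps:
$N = -296$ ($N = 2 \left(-254 - -106\right) = 2 \left(-254 + 106\right) = 2 \left(-148\right) = -296$)
$K{\left(t \right)} = 592$ ($K{\left(t \right)} = \left(-2\right) \left(-296\right) = 592$)
$\left(K{\left(\left(-17\right) 2 \right)} - 123759\right) + 5892 = \left(592 - 123759\right) + 5892 = -123167 + 5892 = -117275$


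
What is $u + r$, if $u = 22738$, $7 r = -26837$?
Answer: $\frac{132329}{7} \approx 18904.0$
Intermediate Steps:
$r = - \frac{26837}{7}$ ($r = \frac{1}{7} \left(-26837\right) = - \frac{26837}{7} \approx -3833.9$)
$u + r = 22738 - \frac{26837}{7} = \frac{132329}{7}$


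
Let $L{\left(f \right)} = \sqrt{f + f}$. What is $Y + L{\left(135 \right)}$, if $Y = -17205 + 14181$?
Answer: $-3024 + 3 \sqrt{30} \approx -3007.6$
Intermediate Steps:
$L{\left(f \right)} = \sqrt{2} \sqrt{f}$ ($L{\left(f \right)} = \sqrt{2 f} = \sqrt{2} \sqrt{f}$)
$Y = -3024$
$Y + L{\left(135 \right)} = -3024 + \sqrt{2} \sqrt{135} = -3024 + \sqrt{2} \cdot 3 \sqrt{15} = -3024 + 3 \sqrt{30}$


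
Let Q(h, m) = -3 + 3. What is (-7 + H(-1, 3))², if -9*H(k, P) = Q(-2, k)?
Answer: 49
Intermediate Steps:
Q(h, m) = 0
H(k, P) = 0 (H(k, P) = -⅑*0 = 0)
(-7 + H(-1, 3))² = (-7 + 0)² = (-7)² = 49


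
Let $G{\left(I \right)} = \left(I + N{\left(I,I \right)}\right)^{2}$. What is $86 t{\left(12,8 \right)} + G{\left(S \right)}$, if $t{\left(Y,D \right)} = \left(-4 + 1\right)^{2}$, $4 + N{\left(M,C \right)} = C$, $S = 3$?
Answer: $778$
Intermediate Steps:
$N{\left(M,C \right)} = -4 + C$
$G{\left(I \right)} = \left(-4 + 2 I\right)^{2}$ ($G{\left(I \right)} = \left(I + \left(-4 + I\right)\right)^{2} = \left(-4 + 2 I\right)^{2}$)
$t{\left(Y,D \right)} = 9$ ($t{\left(Y,D \right)} = \left(-3\right)^{2} = 9$)
$86 t{\left(12,8 \right)} + G{\left(S \right)} = 86 \cdot 9 + 4 \left(-2 + 3\right)^{2} = 774 + 4 \cdot 1^{2} = 774 + 4 \cdot 1 = 774 + 4 = 778$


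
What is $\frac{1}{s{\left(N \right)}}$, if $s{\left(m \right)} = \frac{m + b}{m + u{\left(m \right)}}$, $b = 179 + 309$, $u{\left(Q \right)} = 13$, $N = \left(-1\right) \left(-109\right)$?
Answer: $\frac{122}{597} \approx 0.20436$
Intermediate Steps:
$N = 109$
$b = 488$
$s{\left(m \right)} = \frac{488 + m}{13 + m}$ ($s{\left(m \right)} = \frac{m + 488}{m + 13} = \frac{488 + m}{13 + m}$)
$\frac{1}{s{\left(N \right)}} = \frac{1}{\frac{1}{13 + 109} \left(488 + 109\right)} = \frac{1}{\frac{1}{122} \cdot 597} = \frac{1}{\frac{597}{122}} = \frac{122}{597}$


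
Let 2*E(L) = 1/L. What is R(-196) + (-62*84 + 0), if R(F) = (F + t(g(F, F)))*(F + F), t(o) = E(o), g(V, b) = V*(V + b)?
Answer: 28076607/392 ≈ 71624.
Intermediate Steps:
E(L) = 1/(2*L)
t(o) = 1/(2*o)
R(F) = 2*F*(F + 1/(4*F**2)) (R(F) = (F + 1/(2*((F*(F + F)))))*(F + F) = (F + 1/(2*((F*(2*F)))))*(2*F) = (F + 1/(2*((2*F**2))))*(2*F) = (F + (1/(2*F**2))/2)*(2*F) = (F + 1/(4*F**2))*(2*F) = 2*F*(F + 1/(4*F**2)))
R(-196) + (-62*84 + 0) = (1/2)*(1 + 4*(-196)**3)/(-196) + (-62*84 + 0) = (1/2)*(-1/196)*(1 + 4*(-7529536)) + (-5208 + 0) = (1/2)*(-1/196)*(1 - 30118144) - 5208 = (1/2)*(-1/196)*(-30118143) - 5208 = 30118143/392 - 5208 = 28076607/392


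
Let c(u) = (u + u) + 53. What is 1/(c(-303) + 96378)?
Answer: 1/95825 ≈ 1.0436e-5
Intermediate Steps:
c(u) = 53 + 2*u (c(u) = 2*u + 53 = 53 + 2*u)
1/(c(-303) + 96378) = 1/((53 + 2*(-303)) + 96378) = 1/((53 - 606) + 96378) = 1/(-553 + 96378) = 1/95825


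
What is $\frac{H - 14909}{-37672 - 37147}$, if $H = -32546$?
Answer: $\frac{47455}{74819} \approx 0.63426$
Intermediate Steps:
$\frac{H - 14909}{-37672 - 37147} = \frac{-32546 - 14909}{-37672 - 37147} = - \frac{47455}{-74819} = \left(-47455\right) \left(- \frac{1}{74819}\right) = \frac{47455}{74819}$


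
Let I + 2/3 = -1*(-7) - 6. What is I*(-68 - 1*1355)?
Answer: -1423/3 ≈ -474.33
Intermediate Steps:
I = ⅓ (I = -⅔ + (-1*(-7) - 6) = -⅔ + (7 - 6) = -⅔ + 1 = ⅓ ≈ 0.33333)
I*(-68 - 1*1355) = (-68 - 1*1355)/3 = (-68 - 1355)/3 = (⅓)*(-1423) = -1423/3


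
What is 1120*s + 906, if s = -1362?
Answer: -1524534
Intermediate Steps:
1120*s + 906 = 1120*(-1362) + 906 = -1525440 + 906 = -1524534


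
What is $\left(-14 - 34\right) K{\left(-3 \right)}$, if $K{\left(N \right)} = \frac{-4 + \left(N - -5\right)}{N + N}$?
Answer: $-16$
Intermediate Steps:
$K{\left(N \right)} = \frac{1 + N}{2 N}$ ($K{\left(N \right)} = \frac{-4 + \left(N + 5\right)}{2 N} = \left(-4 + \left(5 + N\right)\right) \frac{1}{2 N} = \left(1 + N\right) \frac{1}{2 N} = \frac{1 + N}{2 N}$)
$\left(-14 - 34\right) K{\left(-3 \right)} = \left(-14 - 34\right) \frac{1 - 3}{2 \left(-3\right)} = - 48 \cdot \frac{1}{2} \left(- \frac{1}{3}\right) \left(-2\right) = \left(-48\right) \frac{1}{3} = -16$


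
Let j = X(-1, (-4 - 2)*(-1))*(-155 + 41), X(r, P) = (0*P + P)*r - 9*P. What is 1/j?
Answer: 1/6840 ≈ 0.00014620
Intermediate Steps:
X(r, P) = -9*P + P*r (X(r, P) = (0 + P)*r - 9*P = P*r - 9*P = -9*P + P*r)
j = 6840 (j = (((-4 - 2)*(-1))*(-9 - 1))*(-155 + 41) = (-6*(-1)*(-10))*(-114) = (6*(-10))*(-114) = -60*(-114) = 6840)
1/j = 1/6840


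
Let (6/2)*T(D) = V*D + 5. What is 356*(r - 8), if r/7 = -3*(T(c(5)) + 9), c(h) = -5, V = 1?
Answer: -70132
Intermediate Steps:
T(D) = 5/3 + D/3 (T(D) = (1*D + 5)/3 = (D + 5)/3 = (5 + D)/3 = 5/3 + D/3)
r = -189 (r = 7*(-3*((5/3 + (1/3)*(-5)) + 9)) = 7*(-3*((5/3 - 5/3) + 9)) = 7*(-3*(0 + 9)) = 7*(-3*9) = 7*(-27) = -189)
356*(r - 8) = 356*(-189 - 8) = 356*(-197) = -70132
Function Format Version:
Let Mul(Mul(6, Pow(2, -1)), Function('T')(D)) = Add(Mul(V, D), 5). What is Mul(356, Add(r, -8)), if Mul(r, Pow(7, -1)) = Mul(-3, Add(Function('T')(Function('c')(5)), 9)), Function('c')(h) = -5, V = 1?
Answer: -70132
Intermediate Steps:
Function('T')(D) = Add(Rational(5, 3), Mul(Rational(1, 3), D)) (Function('T')(D) = Mul(Rational(1, 3), Add(Mul(1, D), 5)) = Mul(Rational(1, 3), Add(D, 5)) = Mul(Rational(1, 3), Add(5, D)) = Add(Rational(5, 3), Mul(Rational(1, 3), D)))
r = -189 (r = Mul(7, Mul(-3, Add(Add(Rational(5, 3), Mul(Rational(1, 3), -5)), 9))) = Mul(7, Mul(-3, Add(Add(Rational(5, 3), Rational(-5, 3)), 9))) = Mul(7, Mul(-3, Add(0, 9))) = Mul(7, Mul(-3, 9)) = Mul(7, -27) = -189)
Mul(356, Add(r, -8)) = Mul(356, Add(-189, -8)) = Mul(356, -197) = -70132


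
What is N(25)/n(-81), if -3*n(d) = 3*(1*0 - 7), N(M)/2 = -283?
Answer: -566/7 ≈ -80.857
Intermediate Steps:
N(M) = -566 (N(M) = 2*(-283) = -566)
n(d) = 7 (n(d) = -(1*0 - 7) = -(0 - 7) = -(-7) = -⅓*(-21) = 7)
N(25)/n(-81) = -566/7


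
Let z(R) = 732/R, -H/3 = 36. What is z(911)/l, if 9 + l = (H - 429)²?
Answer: 61/21891330 ≈ 2.7865e-6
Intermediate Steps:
H = -108 (H = -3*36 = -108)
l = 288360 (l = -9 + (-108 - 429)² = -9 + (-537)² = -9 + 288369 = 288360)
z(911)/l = (732/911)/288360 = (732*(1/911))*(1/288360) = (732/911)*(1/288360) = 61/21891330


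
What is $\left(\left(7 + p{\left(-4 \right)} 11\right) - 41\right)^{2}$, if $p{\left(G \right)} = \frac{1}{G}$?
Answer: $\frac{21609}{16} \approx 1350.6$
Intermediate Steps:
$\left(\left(7 + p{\left(-4 \right)} 11\right) - 41\right)^{2} = \left(\left(7 + \frac{1}{-4} \cdot 11\right) - 41\right)^{2} = \left(\left(7 - \frac{11}{4}\right) - 41\right)^{2} = \left(\frac{17}{4} - 41\right)^{2} = \left(- \frac{147}{4}\right)^{2} = \frac{21609}{16}$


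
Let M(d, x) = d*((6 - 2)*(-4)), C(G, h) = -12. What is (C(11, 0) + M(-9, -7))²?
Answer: 17424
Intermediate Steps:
M(d, x) = -16*d (M(d, x) = d*(4*(-4)) = d*(-16) = -16*d)
(C(11, 0) + M(-9, -7))² = (-12 - 16*(-9))² = (-12 + 144)² = 132² = 17424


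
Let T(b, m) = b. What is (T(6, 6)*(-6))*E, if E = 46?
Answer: -1656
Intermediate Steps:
(T(6, 6)*(-6))*E = (6*(-6))*46 = -36*46 = -1656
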